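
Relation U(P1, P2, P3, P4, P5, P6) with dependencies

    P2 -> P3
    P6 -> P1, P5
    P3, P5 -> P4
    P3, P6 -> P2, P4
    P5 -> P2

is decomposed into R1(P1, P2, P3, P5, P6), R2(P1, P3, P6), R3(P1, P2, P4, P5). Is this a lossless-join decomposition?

Chase test. Columns are P1, P2, P3, P4, P5, P6; row i has aⱼ where attribute j ∈ Ri, else bᵢⱼ.
Initial tableau (one row per fragment):
  row 1: a1 a2 a3 b14 a5 a6
  row 2: a1 b22 a3 b24 b25 a6
  row 3: a1 a2 b33 a4 a5 b36
Rows 1 and 3 agree on P2; apply P2→P3 and equate their P3 entries.
Rows 1 and 2 agree on P6; apply P6→P1, P5 and equate their P1, P5 entries.
Rows 1 and 2 agree on P3, P5; apply P3, P5→P4 and equate their P4 entries.
Rows 1 and 3 agree on P3, P5; apply P3, P5→P4 and equate their P4 entries.
Rows 1 and 2 agree on P3, P6; apply P3, P6→P2, P4 and equate their P2, P4 entries.
Row 1 is now all distinguished symbols — the join is lossless.

Yes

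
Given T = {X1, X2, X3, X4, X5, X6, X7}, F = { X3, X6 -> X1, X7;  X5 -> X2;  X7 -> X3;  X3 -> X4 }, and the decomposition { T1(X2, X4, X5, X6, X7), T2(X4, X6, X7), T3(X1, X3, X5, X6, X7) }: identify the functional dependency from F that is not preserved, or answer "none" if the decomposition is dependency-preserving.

X3 -> X4

Check X3 → X4: no single fragment contains all of {X3, X4}, and the restricted closure of {X3} across the fragments never reaches {X4}.
X3, X6 → X1, X7 is preserved.
X5 → X2 is preserved.
X7 → X3 is preserved.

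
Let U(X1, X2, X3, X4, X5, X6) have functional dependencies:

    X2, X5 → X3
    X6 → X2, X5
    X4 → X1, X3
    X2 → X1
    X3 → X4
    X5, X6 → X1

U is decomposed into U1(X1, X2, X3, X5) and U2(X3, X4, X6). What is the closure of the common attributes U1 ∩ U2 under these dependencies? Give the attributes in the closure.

U1 ∩ U2 = {X3}.
X3 → X4 applies, adding X4
X4 → X1, X3 applies, adding X1
Closure: {X1, X3, X4}.

X1, X3, X4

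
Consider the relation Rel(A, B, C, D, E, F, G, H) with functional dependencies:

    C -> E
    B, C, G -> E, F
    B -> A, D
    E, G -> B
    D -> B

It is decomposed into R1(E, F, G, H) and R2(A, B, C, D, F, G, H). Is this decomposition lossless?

Common attributes: R1 ∩ R2 = {F, G, H}.
No dependency enlarges {F, G, H}, so (F, G, H)⁺ = {F, G, H}.
The closure contains neither all of R1 = {E, F, G, H} nor all of R2 = {A, B, C, D, F, G, H}, so the common attributes are not a superkey of either fragment. The join is lossy.

No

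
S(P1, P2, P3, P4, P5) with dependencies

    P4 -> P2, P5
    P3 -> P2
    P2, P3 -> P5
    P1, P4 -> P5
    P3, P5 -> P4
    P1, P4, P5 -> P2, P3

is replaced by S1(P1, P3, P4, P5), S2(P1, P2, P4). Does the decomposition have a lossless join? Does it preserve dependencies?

lossless and dependency-preserving

Lossless test: (P1, P4)⁺ = {P1, P2, P3, P4, P5}, which contains all of one fragment — lossless.
Dependency preservation: P4 → P2, P5; P3 → P2; P2, P3 → P5; P1, P4, P5 → P2, P3 are not contained in any single fragment, but the restricted closure of each left-hand side across the fragments still reaches the right-hand side; the remaining FDs each lie inside some fragment. All dependencies are preserved.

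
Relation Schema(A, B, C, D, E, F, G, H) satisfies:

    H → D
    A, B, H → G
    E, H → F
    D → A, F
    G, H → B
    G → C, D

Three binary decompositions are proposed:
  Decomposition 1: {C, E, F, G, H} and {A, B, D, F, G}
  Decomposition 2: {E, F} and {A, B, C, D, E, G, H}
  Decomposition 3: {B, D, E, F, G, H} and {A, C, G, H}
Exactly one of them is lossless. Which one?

Decomposition 3

Decomposition 1: common = {F, G}, closure = {A, C, D, F, G} → lossy.
Decomposition 2: common = {E}, closure = {E} → lossy.
Decomposition 3: common = {G, H}, closure = {A, B, C, D, F, G, H} → lossless.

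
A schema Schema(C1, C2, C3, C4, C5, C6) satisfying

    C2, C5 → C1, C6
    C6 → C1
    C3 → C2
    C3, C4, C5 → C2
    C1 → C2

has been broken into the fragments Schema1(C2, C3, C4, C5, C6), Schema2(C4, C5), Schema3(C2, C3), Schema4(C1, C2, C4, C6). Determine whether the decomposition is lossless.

Chase test. Columns are C1, C2, C3, C4, C5, C6; row i has aⱼ where attribute j ∈ Schemai, else bᵢⱼ.
Initial tableau (one row per fragment):
  row 1: b11 a2 a3 a4 a5 a6
  row 2: b21 b22 b23 a4 a5 b26
  row 3: b31 a2 a3 b34 b35 b36
  row 4: a1 a2 b43 a4 b45 a6
Rows 1 and 4 agree on C6; apply C6→C1 and equate their C1 entries.
Row 1 is now all distinguished symbols — the join is lossless.

Yes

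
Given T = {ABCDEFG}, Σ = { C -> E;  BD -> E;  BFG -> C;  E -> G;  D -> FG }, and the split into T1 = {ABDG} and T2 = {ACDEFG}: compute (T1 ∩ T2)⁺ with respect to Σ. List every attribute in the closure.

ADFG

T1 ∩ T2 = {ADG}.
D → FG applies, adding F
Closure: {ADFG}.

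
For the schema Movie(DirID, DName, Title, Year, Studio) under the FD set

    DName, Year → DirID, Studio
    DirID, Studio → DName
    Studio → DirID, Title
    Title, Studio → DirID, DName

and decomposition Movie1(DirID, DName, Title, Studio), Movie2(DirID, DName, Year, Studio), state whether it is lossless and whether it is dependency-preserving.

lossless and dependency-preserving

Lossless test: (DirID, DName, Studio)⁺ = {DirID, DName, Title, Studio}, which contains all of one fragment — lossless.
Dependency preservation: every FD's attributes lie within a single fragment, so each can be enforced locally — preserved.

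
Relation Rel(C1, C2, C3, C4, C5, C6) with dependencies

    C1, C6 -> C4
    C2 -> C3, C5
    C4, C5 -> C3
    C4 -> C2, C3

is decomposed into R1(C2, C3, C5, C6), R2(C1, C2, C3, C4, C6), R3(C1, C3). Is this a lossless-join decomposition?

Chase test. Columns are C1, C2, C3, C4, C5, C6; row i has aⱼ where attribute j ∈ Ri, else bᵢⱼ.
Initial tableau (one row per fragment):
  row 1: b11 a2 a3 b14 a5 a6
  row 2: a1 a2 a3 a4 b25 a6
  row 3: a1 b32 a3 b34 b35 b36
Rows 1 and 2 agree on C2; apply C2→C3, C5 and equate their C3, C5 entries.
Row 2 is now all distinguished symbols — the join is lossless.

Yes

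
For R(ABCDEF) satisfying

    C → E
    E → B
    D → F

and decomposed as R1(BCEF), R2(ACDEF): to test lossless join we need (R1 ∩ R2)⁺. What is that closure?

BCEF

R1 ∩ R2 = {CEF}.
E → B applies, adding B
Closure: {BCEF}.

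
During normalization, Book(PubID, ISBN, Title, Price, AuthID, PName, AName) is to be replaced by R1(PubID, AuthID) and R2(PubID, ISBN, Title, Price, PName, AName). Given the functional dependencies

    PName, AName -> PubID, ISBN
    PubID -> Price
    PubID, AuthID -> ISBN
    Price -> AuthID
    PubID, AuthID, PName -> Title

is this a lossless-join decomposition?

Yes

Common attributes: R1 ∩ R2 = {PubID}.
Closure of {PubID}: PubID → Price applies, adding Price; Price → AuthID applies, adding AuthID; PubID, AuthID → ISBN applies, adding ISBN. So (PubID)⁺ = {PubID, ISBN, Price, AuthID}.
This closure contains every attribute of R1, so R1 ∩ R2 → R1. The join is lossless.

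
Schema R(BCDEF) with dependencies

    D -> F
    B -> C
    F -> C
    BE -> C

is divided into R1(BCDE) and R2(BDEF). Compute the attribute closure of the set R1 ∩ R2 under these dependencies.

R1 ∩ R2 = {BDE}.
D → F applies, adding F
B → C applies, adding C
Closure: {BCDEF}.

BCDEF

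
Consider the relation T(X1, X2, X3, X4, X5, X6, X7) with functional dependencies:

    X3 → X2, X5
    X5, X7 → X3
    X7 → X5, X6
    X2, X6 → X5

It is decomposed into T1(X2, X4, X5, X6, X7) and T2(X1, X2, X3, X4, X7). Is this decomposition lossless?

Yes

Common attributes: T1 ∩ T2 = {X2, X4, X7}.
Closure of {X2, X4, X7}: X7 → X5, X6 applies, adding X5, X6; X5, X7 → X3 applies, adding X3. So (X2, X4, X7)⁺ = {X2, X3, X4, X5, X6, X7}.
This closure contains every attribute of T1, so T1 ∩ T2 → T1. The join is lossless.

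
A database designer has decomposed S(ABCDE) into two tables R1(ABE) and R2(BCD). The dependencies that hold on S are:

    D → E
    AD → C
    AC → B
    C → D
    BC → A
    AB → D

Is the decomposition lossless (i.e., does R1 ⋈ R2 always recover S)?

No

Common attributes: R1 ∩ R2 = {B}.
No dependency enlarges {B}, so (B)⁺ = {B}.
The closure contains neither all of R1 = {ABE} nor all of R2 = {BCD}, so the common attributes are not a superkey of either fragment. The join is lossy.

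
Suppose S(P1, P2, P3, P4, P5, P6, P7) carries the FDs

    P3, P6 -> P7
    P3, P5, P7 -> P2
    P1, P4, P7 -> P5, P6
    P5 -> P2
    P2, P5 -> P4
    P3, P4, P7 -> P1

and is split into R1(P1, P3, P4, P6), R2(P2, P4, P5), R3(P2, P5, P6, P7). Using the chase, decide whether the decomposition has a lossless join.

Chase test. Columns are P1, P2, P3, P4, P5, P6, P7; row i has aⱼ where attribute j ∈ Ri, else bᵢⱼ.
Initial tableau (one row per fragment):
  row 1: a1 b12 a3 a4 b15 a6 b17
  row 2: b21 a2 b23 a4 a5 b26 b27
  row 3: b31 a2 b33 b34 a5 a6 a7
Rows 2 and 3 agree on P2, P5; apply P2, P5→P4 and equate their P4 entries.
No row becomes fully distinguished — the join is lossy.

No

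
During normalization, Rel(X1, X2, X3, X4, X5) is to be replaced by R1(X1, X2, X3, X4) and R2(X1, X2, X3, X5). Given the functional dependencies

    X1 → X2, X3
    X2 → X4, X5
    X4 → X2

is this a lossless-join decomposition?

Common attributes: R1 ∩ R2 = {X1, X2, X3}.
Closure of {X1, X2, X3}: X2 → X4, X5 applies, adding X4, X5. So (X1, X2, X3)⁺ = {X1, X2, X3, X4, X5}.
This closure contains every attribute of R1, so R1 ∩ R2 → R1. The join is lossless.

Yes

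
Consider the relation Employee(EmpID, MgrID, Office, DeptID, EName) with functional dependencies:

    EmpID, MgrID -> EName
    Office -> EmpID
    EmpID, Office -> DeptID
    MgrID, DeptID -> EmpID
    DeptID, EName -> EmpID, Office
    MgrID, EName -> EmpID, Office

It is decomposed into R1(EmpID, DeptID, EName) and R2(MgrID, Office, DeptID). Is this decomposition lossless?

No

Common attributes: R1 ∩ R2 = {DeptID}.
No dependency enlarges {DeptID}, so (DeptID)⁺ = {DeptID}.
The closure contains neither all of R1 = {EmpID, DeptID, EName} nor all of R2 = {MgrID, Office, DeptID}, so the common attributes are not a superkey of either fragment. The join is lossy.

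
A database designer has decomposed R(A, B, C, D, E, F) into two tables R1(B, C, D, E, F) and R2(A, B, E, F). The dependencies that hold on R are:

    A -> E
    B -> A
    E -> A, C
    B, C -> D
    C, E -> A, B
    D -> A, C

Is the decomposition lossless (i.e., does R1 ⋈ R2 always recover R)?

Yes

Common attributes: R1 ∩ R2 = {B, E, F}.
Closure of {B, E, F}: B → A applies, adding A; E → A, C applies, adding C; B, C → D applies, adding D. So (B, E, F)⁺ = {A, B, C, D, E, F}.
This closure contains every attribute of R1, so R1 ∩ R2 → R1. The join is lossless.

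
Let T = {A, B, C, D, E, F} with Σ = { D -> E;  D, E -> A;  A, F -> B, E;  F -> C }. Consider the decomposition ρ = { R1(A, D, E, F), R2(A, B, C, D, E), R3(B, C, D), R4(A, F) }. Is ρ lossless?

No

Chase test. Columns are A, B, C, D, E, F; row i has aⱼ where attribute j ∈ Ri, else bᵢⱼ.
Initial tableau (one row per fragment):
  row 1: a1 b12 b13 a4 a5 a6
  row 2: a1 a2 a3 a4 a5 b26
  row 3: b31 a2 a3 a4 b35 b36
  row 4: a1 b42 b43 b44 b45 a6
Rows 1 and 3 agree on D; apply D→E and equate their E entries.
Rows 1 and 3 agree on D, E; apply D, E→A and equate their A entries.
Rows 1 and 4 agree on A, F; apply A, F→B, E and equate their B, E entries.
Rows 1 and 4 agree on F; apply F→C and equate their C entries.
No row becomes fully distinguished — the join is lossy.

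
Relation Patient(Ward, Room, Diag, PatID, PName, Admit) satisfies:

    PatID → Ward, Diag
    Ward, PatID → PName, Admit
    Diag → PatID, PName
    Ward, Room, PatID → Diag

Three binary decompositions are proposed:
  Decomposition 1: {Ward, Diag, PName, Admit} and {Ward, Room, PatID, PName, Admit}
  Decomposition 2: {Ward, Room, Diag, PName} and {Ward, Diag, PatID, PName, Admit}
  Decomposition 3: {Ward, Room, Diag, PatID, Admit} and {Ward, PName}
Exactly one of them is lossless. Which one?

Decomposition 1: common = {Ward, PName, Admit}, closure = {Ward, PName, Admit} → lossy.
Decomposition 2: common = {Ward, Diag, PName}, closure = {Ward, Diag, PatID, PName, Admit} → lossless.
Decomposition 3: common = {Ward}, closure = {Ward} → lossy.

Decomposition 2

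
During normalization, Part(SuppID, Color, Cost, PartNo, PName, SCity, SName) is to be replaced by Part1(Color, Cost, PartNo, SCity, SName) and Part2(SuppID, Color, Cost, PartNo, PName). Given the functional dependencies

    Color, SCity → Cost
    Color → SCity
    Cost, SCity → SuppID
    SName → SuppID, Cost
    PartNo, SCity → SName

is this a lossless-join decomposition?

Common attributes: Part1 ∩ Part2 = {Color, Cost, PartNo}.
Closure of {Color, Cost, PartNo}: Color → SCity applies, adding SCity; Cost, SCity → SuppID applies, adding SuppID; PartNo, SCity → SName applies, adding SName. So (Color, Cost, PartNo)⁺ = {SuppID, Color, Cost, PartNo, SCity, SName}.
This closure contains every attribute of Part1, so Part1 ∩ Part2 → Part1. The join is lossless.

Yes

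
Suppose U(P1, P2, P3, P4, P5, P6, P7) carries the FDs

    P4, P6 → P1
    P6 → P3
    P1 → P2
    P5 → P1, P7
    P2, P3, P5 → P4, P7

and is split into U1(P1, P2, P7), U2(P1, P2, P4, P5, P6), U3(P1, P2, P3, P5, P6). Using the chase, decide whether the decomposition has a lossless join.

Chase test. Columns are P1, P2, P3, P4, P5, P6, P7; row i has aⱼ where attribute j ∈ Ui, else bᵢⱼ.
Initial tableau (one row per fragment):
  row 1: a1 a2 b13 b14 b15 b16 a7
  row 2: a1 a2 b23 a4 a5 a6 b27
  row 3: a1 a2 a3 b34 a5 a6 b37
Rows 2 and 3 agree on P6; apply P6→P3 and equate their P3 entries.
Rows 2 and 3 agree on P5; apply P5→P1, P7 and equate their P1, P7 entries.
Rows 2 and 3 agree on P2, P3, P5; apply P2, P3, P5→P4, P7 and equate their P4, P7 entries.
No row becomes fully distinguished — the join is lossy.

No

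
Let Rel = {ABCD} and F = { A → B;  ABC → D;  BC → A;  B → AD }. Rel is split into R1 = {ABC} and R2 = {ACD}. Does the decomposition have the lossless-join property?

Yes

Common attributes: R1 ∩ R2 = {AC}.
Closure of {AC}: A → B applies, adding B; ABC → D applies, adding D. So (AC)⁺ = {ABCD}.
This closure contains every attribute of R1, so R1 ∩ R2 → R1. The join is lossless.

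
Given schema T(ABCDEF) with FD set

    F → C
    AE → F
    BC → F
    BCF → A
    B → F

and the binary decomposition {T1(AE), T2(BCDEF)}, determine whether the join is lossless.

No

Common attributes: T1 ∩ T2 = {E}.
No dependency enlarges {E}, so (E)⁺ = {E}.
The closure contains neither all of T1 = {AE} nor all of T2 = {BCDEF}, so the common attributes are not a superkey of either fragment. The join is lossy.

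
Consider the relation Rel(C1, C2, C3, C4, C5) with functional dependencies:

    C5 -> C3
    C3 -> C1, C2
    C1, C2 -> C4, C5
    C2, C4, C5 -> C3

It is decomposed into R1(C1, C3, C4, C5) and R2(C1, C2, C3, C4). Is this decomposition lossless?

Yes

Common attributes: R1 ∩ R2 = {C1, C3, C4}.
Closure of {C1, C3, C4}: C3 → C1, C2 applies, adding C2; C1, C2 → C4, C5 applies, adding C5. So (C1, C3, C4)⁺ = {C1, C2, C3, C4, C5}.
This closure contains every attribute of R1, so R1 ∩ R2 → R1. The join is lossless.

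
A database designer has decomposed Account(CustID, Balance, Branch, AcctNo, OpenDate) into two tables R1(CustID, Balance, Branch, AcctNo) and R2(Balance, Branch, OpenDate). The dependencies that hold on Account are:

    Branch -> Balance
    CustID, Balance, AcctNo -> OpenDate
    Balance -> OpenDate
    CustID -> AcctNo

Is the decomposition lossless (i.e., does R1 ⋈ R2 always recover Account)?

Common attributes: R1 ∩ R2 = {Balance, Branch}.
Closure of {Balance, Branch}: Balance → OpenDate applies, adding OpenDate. So (Balance, Branch)⁺ = {Balance, Branch, OpenDate}.
This closure contains every attribute of R2, so R1 ∩ R2 → R2. The join is lossless.

Yes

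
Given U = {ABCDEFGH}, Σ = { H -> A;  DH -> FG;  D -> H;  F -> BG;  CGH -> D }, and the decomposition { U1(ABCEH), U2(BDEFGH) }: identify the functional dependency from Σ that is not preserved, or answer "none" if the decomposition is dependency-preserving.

CGH -> D

Check CGH → D: no single fragment contains all of {CDGH}, and the restricted closure of {CGH} across the fragments never reaches {D}.
H → A is preserved.
DH → FG is preserved.
D → H is preserved.
F → BG is preserved.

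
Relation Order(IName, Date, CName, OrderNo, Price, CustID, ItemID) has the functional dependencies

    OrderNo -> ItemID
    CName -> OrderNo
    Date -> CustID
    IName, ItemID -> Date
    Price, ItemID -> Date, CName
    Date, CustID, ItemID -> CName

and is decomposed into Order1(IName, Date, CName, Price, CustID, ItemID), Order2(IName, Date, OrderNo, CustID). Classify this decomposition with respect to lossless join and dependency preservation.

lossy and not dependency-preserving

Lossless test: (IName, Date, CustID)⁺ = {IName, Date, CustID}, which is a superkey of neither fragment — lossy.
Dependency preservation: the restricted closure of {OrderNo} across the fragments never reaches {ItemID}, so OrderNo → ItemID cannot be enforced without a join — not preserved.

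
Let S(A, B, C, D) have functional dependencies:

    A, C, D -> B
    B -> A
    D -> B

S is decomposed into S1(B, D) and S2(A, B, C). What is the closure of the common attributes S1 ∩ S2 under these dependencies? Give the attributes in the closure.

S1 ∩ S2 = {B}.
B → A applies, adding A
Closure: {A, B}.

A, B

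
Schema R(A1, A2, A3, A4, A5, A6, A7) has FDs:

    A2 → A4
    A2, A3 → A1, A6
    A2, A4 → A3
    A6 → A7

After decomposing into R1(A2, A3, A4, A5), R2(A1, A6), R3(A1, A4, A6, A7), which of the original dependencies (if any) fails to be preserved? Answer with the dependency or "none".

Check A2, A3 → A1, A6: no single fragment contains all of {A1, A2, A3, A6}, and the restricted closure of {A2, A3} across the fragments never reaches {A1, A6}.
A2 → A4 is preserved.
A2, A4 → A3 is preserved.
A6 → A7 is preserved.

A2, A3 → A1, A6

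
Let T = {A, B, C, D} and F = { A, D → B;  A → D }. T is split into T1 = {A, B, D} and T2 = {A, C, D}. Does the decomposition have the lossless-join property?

Common attributes: T1 ∩ T2 = {A, D}.
Closure of {A, D}: A, D → B applies, adding B. So (A, D)⁺ = {A, B, D}.
This closure contains every attribute of T1, so T1 ∩ T2 → T1. The join is lossless.

Yes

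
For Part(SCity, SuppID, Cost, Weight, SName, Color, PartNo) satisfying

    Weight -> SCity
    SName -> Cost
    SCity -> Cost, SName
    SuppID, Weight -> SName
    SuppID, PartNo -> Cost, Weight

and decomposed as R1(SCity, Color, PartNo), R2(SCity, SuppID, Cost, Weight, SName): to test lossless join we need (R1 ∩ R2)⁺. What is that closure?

SCity, Cost, SName

R1 ∩ R2 = {SCity}.
SCity → Cost, SName applies, adding Cost, SName
Closure: {SCity, Cost, SName}.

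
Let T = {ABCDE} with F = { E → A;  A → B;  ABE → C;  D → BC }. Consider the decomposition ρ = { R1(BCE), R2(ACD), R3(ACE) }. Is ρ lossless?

Chase test. Columns are ABCDE; row i has aⱼ where attribute j ∈ Ri, else bᵢⱼ.
Initial tableau (one row per fragment):
  row 1: b11 a2 a3 b14 a5
  row 2: a1 b22 a3 a4 b25
  row 3: a1 b32 a3 b34 a5
Rows 1 and 3 agree on E; apply E→A and equate their A entries.
Rows 1 and 2 agree on A; apply A→B and equate their B entries.
Rows 1 and 3 agree on A; apply A→B and equate their B entries.
No row becomes fully distinguished — the join is lossy.

No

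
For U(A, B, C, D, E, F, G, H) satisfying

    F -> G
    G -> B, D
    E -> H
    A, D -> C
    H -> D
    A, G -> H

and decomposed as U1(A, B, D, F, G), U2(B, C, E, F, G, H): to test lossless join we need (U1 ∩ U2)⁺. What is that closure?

B, D, F, G

U1 ∩ U2 = {B, F, G}.
G → B, D applies, adding D
Closure: {B, D, F, G}.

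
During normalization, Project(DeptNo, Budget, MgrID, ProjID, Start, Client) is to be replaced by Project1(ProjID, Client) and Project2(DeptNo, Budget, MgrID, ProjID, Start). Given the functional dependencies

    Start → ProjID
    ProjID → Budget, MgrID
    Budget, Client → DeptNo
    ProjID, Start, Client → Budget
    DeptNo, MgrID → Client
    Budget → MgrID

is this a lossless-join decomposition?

Common attributes: Project1 ∩ Project2 = {ProjID}.
Closure of {ProjID}: ProjID → Budget, MgrID applies, adding Budget, MgrID. So (ProjID)⁺ = {Budget, MgrID, ProjID}.
The closure contains neither all of Project1 = {ProjID, Client} nor all of Project2 = {DeptNo, Budget, MgrID, ProjID, Start}, so the common attributes are not a superkey of either fragment. The join is lossy.

No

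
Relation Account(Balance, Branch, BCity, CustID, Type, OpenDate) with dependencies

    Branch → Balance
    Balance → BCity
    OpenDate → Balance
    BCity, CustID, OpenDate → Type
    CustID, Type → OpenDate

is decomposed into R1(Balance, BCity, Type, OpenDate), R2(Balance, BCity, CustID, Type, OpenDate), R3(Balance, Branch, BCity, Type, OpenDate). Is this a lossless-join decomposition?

No

Chase test. Columns are Balance, Branch, BCity, CustID, Type, OpenDate; row i has aⱼ where attribute j ∈ Ri, else bᵢⱼ.
Initial tableau (one row per fragment):
  row 1: a1 b12 a3 b14 a5 a6
  row 2: a1 b22 a3 a4 a5 a6
  row 3: a1 a2 a3 b34 a5 a6
No row becomes fully distinguished — the join is lossy.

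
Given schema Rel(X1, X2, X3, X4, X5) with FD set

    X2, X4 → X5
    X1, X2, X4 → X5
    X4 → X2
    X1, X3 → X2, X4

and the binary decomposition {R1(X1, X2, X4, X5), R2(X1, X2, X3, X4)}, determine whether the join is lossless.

Yes

Common attributes: R1 ∩ R2 = {X1, X2, X4}.
Closure of {X1, X2, X4}: X2, X4 → X5 applies, adding X5. So (X1, X2, X4)⁺ = {X1, X2, X4, X5}.
This closure contains every attribute of R1, so R1 ∩ R2 → R1. The join is lossless.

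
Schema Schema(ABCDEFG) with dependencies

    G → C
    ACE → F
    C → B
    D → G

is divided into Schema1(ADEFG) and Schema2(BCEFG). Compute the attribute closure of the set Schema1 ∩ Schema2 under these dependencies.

Schema1 ∩ Schema2 = {EFG}.
G → C applies, adding C
C → B applies, adding B
Closure: {BCEFG}.

BCEFG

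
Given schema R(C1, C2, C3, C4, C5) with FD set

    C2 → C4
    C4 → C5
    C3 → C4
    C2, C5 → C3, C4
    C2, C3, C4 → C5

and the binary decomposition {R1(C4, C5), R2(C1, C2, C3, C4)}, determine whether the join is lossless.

Common attributes: R1 ∩ R2 = {C4}.
Closure of {C4}: C4 → C5 applies, adding C5. So (C4)⁺ = {C4, C5}.
This closure contains every attribute of R1, so R1 ∩ R2 → R1. The join is lossless.

Yes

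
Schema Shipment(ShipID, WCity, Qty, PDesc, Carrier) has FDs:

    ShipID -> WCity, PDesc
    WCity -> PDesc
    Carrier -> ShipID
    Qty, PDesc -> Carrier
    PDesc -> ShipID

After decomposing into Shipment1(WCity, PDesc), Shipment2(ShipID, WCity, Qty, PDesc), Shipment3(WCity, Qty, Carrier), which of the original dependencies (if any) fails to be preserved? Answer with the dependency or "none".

ShipID → WCity, PDesc lies within Shipment2.
WCity → PDesc lies within Shipment1.
Carrier → ShipID: restricted closure across fragments reaches ShipID.
Qty, PDesc → Carrier: restricted closure across fragments reaches Carrier.
PDesc → ShipID lies within Shipment2.
Every dependency is enforceable on the fragments, so the decomposition is dependency-preserving.

none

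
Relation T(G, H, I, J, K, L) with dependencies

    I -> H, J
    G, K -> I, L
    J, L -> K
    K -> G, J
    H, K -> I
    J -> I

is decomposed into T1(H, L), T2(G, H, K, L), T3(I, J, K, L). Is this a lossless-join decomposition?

Chase test. Columns are G, H, I, J, K, L; row i has aⱼ where attribute j ∈ Ti, else bᵢⱼ.
Initial tableau (one row per fragment):
  row 1: b11 a2 b13 b14 b15 a6
  row 2: a1 a2 b23 b24 a5 a6
  row 3: b31 b32 a3 a4 a5 a6
Rows 2 and 3 agree on K; apply K→G, J and equate their G, J entries.
Rows 2 and 3 agree on J; apply J→I and equate their I entries.
Rows 2 and 3 agree on I; apply I→H, J and equate their H, J entries.
Row 2 is now all distinguished symbols — the join is lossless.

Yes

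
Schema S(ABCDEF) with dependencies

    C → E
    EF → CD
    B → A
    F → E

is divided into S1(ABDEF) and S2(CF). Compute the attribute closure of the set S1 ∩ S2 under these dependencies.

CDEF

S1 ∩ S2 = {F}.
F → E applies, adding E
EF → CD applies, adding CD
Closure: {CDEF}.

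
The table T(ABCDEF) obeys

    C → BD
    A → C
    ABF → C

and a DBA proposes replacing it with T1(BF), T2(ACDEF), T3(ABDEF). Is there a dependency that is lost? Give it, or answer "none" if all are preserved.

Check C → BD: no single fragment contains all of {BCD}, and the restricted closure of {C} across the fragments never reaches {BD}.
A → C is preserved.
ABF → C is preserved.

C → BD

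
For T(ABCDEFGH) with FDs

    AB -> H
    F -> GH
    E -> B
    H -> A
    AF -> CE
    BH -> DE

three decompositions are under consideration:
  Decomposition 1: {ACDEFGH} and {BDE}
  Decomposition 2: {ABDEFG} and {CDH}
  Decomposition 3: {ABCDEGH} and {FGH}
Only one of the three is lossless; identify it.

Decomposition 1: common = {DE}, closure = {BDE} → lossless.
Decomposition 2: common = {D}, closure = {D} → lossy.
Decomposition 3: common = {GH}, closure = {AGH} → lossy.

Decomposition 1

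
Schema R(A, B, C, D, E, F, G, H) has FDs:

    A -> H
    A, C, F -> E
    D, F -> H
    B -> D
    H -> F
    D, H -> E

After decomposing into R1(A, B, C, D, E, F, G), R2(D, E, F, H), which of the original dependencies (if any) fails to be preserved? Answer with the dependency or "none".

Check A → H: no single fragment contains all of {A, H}, and the restricted closure of {A} across the fragments never reaches {H}.
A, C, F → E is preserved.
D, F → H is preserved.
B → D is preserved.
H → F is preserved.
D, H → E is preserved.

A -> H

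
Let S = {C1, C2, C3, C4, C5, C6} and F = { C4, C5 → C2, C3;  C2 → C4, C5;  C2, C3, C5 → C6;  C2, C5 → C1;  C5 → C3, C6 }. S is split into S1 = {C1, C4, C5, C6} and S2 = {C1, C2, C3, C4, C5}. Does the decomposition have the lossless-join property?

Common attributes: S1 ∩ S2 = {C1, C4, C5}.
Closure of {C1, C4, C5}: C4, C5 → C2, C3 applies, adding C2, C3; C2, C3, C5 → C6 applies, adding C6. So (C1, C4, C5)⁺ = {C1, C2, C3, C4, C5, C6}.
This closure contains every attribute of S1, so S1 ∩ S2 → S1. The join is lossless.

Yes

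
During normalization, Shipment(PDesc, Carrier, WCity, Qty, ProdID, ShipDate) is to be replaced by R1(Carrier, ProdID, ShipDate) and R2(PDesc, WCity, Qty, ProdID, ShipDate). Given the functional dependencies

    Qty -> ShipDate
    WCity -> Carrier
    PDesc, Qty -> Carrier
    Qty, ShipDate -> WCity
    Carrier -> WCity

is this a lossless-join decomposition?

No

Common attributes: R1 ∩ R2 = {ProdID, ShipDate}.
No dependency enlarges {ProdID, ShipDate}, so (ProdID, ShipDate)⁺ = {ProdID, ShipDate}.
The closure contains neither all of R1 = {Carrier, ProdID, ShipDate} nor all of R2 = {PDesc, WCity, Qty, ProdID, ShipDate}, so the common attributes are not a superkey of either fragment. The join is lossy.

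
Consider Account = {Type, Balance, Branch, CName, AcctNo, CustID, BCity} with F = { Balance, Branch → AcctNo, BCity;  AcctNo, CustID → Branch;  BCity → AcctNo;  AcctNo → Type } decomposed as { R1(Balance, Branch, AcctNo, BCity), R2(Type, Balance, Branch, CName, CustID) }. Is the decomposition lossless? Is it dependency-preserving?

Lossless test: (Balance, Branch)⁺ = {Type, Balance, Branch, AcctNo, BCity}, which contains all of one fragment — lossless.
Dependency preservation: the restricted closure of {AcctNo, CustID} across the fragments never reaches {Branch}, so AcctNo, CustID → Branch cannot be enforced without a join — not preserved.

lossless but not dependency-preserving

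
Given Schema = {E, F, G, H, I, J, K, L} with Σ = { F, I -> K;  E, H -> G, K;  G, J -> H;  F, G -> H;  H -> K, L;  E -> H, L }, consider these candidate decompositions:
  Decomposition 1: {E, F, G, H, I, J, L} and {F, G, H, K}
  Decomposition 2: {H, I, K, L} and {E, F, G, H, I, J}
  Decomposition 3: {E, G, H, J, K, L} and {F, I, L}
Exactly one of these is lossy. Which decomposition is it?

Decomposition 3

Decomposition 1: common = {F, G, H}, closure = {F, G, H, K, L} → lossless.
Decomposition 2: common = {H, I}, closure = {H, I, K, L} → lossless.
Decomposition 3: common = {L}, closure = {L} → lossy.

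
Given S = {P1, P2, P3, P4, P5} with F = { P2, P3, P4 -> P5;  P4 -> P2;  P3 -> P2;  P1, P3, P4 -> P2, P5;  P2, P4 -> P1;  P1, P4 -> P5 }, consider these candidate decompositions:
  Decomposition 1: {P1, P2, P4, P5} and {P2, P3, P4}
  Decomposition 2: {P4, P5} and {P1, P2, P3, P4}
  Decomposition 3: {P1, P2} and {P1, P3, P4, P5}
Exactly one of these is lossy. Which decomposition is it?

Decomposition 3

Decomposition 1: common = {P2, P4}, closure = {P1, P2, P4, P5} → lossless.
Decomposition 2: common = {P4}, closure = {P1, P2, P4, P5} → lossless.
Decomposition 3: common = {P1}, closure = {P1} → lossy.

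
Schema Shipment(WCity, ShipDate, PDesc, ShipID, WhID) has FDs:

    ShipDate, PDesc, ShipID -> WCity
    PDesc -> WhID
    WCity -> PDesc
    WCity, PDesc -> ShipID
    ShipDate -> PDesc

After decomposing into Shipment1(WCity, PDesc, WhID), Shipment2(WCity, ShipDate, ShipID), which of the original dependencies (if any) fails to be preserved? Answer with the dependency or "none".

Check ShipDate → PDesc: no single fragment contains all of {ShipDate, PDesc}, and the restricted closure of {ShipDate} across the fragments never reaches {PDesc}.
ShipDate, PDesc, ShipID → WCity is preserved.
PDesc → WhID is preserved.
WCity → PDesc is preserved.
WCity, PDesc → ShipID is preserved.

ShipDate -> PDesc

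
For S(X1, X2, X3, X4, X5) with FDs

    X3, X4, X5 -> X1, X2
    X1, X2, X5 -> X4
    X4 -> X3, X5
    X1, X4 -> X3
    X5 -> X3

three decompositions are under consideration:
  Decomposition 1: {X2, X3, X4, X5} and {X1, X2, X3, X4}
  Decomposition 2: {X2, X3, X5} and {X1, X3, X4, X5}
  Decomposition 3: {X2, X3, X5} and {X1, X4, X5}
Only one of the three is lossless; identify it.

Decomposition 1: common = {X2, X3, X4}, closure = {X1, X2, X3, X4, X5} → lossless.
Decomposition 2: common = {X3, X5}, closure = {X3, X5} → lossy.
Decomposition 3: common = {X5}, closure = {X3, X5} → lossy.

Decomposition 1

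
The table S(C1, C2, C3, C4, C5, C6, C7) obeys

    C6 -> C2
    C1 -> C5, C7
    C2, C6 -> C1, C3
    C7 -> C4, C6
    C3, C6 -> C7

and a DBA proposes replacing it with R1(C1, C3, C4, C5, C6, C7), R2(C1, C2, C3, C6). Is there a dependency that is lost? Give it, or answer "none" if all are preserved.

none

C6 → C2 lies within R2.
C1 → C5, C7 lies within R1.
C2, C6 → C1, C3 lies within R2.
C7 → C4, C6 lies within R1.
C3, C6 → C7 lies within R1.
Every dependency is enforceable on the fragments, so the decomposition is dependency-preserving.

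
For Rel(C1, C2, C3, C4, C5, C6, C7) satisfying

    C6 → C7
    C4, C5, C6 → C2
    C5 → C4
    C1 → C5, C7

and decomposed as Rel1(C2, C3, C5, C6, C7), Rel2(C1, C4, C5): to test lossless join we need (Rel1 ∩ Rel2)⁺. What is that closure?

Rel1 ∩ Rel2 = {C5}.
C5 → C4 applies, adding C4
Closure: {C4, C5}.

C4, C5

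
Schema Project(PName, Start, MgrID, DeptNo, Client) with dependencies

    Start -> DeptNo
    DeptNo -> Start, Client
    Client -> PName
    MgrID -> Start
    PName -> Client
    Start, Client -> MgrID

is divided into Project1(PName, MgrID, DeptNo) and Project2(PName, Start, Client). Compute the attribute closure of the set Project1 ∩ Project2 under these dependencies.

Project1 ∩ Project2 = {PName}.
PName → Client applies, adding Client
Closure: {PName, Client}.

PName, Client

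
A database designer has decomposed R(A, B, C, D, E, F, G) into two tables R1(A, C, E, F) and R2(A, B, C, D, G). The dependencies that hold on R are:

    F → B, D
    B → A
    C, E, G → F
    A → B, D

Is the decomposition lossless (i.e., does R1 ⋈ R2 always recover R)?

Common attributes: R1 ∩ R2 = {A, C}.
Closure of {A, C}: A → B, D applies, adding B, D. So (A, C)⁺ = {A, B, C, D}.
The closure contains neither all of R1 = {A, C, E, F} nor all of R2 = {A, B, C, D, G}, so the common attributes are not a superkey of either fragment. The join is lossy.

No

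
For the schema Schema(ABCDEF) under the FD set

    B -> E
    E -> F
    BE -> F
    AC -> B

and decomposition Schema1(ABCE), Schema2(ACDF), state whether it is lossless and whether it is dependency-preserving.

lossless but not dependency-preserving

Lossless test: (AC)⁺ = {ABCEF}, which contains all of one fragment — lossless.
Dependency preservation: the restricted closure of {E} across the fragments never reaches {F}, so E → F cannot be enforced without a join — not preserved.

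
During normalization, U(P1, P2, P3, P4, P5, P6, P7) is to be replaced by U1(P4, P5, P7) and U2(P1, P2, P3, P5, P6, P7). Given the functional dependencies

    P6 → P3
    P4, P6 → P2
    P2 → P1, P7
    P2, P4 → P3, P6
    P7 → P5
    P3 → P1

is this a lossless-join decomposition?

Common attributes: U1 ∩ U2 = {P5, P7}.
No dependency enlarges {P5, P7}, so (P5, P7)⁺ = {P5, P7}.
The closure contains neither all of U1 = {P4, P5, P7} nor all of U2 = {P1, P2, P3, P5, P6, P7}, so the common attributes are not a superkey of either fragment. The join is lossy.

No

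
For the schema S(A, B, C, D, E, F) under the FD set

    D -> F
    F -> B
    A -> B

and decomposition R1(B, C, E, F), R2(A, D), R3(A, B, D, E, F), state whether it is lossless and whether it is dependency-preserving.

lossy but dependency-preserving

Lossless test (chase): Rows 2 and 3 agree on D; apply D→F and equate their F entries. Rows 1 and 2 agree on F; apply F→B and equate their B entries. No row becomes fully distinguished — the join is lossy.
Dependency preservation: every FD's attributes lie within a single fragment, so each can be enforced locally — preserved.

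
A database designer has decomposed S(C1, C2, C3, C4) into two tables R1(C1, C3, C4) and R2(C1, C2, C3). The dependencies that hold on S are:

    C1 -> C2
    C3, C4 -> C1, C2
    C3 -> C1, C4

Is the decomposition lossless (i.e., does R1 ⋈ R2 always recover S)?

Common attributes: R1 ∩ R2 = {C1, C3}.
Closure of {C1, C3}: C1 → C2 applies, adding C2; C3 → C1, C4 applies, adding C4. So (C1, C3)⁺ = {C1, C2, C3, C4}.
This closure contains every attribute of R1, so R1 ∩ R2 → R1. The join is lossless.

Yes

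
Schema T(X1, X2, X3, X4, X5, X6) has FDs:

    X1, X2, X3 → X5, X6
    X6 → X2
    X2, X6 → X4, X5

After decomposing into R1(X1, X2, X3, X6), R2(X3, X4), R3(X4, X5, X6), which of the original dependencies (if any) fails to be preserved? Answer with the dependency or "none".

none

X1, X2, X3 → X5, X6: restricted closure across fragments reaches X5, X6.
X6 → X2 lies within R1.
X2, X6 → X4, X5: restricted closure across fragments reaches X4, X5.
Every dependency is enforceable on the fragments, so the decomposition is dependency-preserving.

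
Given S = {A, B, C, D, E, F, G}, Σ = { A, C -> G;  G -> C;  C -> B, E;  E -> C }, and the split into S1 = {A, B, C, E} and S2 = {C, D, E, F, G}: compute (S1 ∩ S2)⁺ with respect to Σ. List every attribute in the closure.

S1 ∩ S2 = {C, E}.
C → B, E applies, adding B
Closure: {B, C, E}.

B, C, E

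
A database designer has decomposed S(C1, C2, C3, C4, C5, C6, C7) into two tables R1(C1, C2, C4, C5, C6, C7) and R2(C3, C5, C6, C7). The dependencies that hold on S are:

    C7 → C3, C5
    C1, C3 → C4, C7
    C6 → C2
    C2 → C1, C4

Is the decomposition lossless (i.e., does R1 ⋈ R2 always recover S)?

Common attributes: R1 ∩ R2 = {C5, C6, C7}.
Closure of {C5, C6, C7}: C7 → C3, C5 applies, adding C3; C6 → C2 applies, adding C2; C2 → C1, C4 applies, adding C1, C4. So (C5, C6, C7)⁺ = {C1, C2, C3, C4, C5, C6, C7}.
This closure contains every attribute of R1, so R1 ∩ R2 → R1. The join is lossless.

Yes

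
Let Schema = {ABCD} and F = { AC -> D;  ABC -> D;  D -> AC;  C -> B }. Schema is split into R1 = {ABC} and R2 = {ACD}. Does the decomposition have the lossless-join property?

Common attributes: R1 ∩ R2 = {AC}.
Closure of {AC}: AC → D applies, adding D; C → B applies, adding B. So (AC)⁺ = {ABCD}.
This closure contains every attribute of R1, so R1 ∩ R2 → R1. The join is lossless.

Yes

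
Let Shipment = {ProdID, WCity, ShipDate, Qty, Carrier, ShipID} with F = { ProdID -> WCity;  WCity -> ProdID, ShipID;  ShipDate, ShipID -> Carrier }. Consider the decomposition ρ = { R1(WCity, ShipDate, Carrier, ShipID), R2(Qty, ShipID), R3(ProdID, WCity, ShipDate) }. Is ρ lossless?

No

Chase test. Columns are ProdID, WCity, ShipDate, Qty, Carrier, ShipID; row i has aⱼ where attribute j ∈ Ri, else bᵢⱼ.
Initial tableau (one row per fragment):
  row 1: b11 a2 a3 b14 a5 a6
  row 2: b21 b22 b23 a4 b25 a6
  row 3: a1 a2 a3 b34 b35 b36
Rows 1 and 3 agree on WCity; apply WCity→ProdID, ShipID and equate their ProdID, ShipID entries.
Rows 1 and 3 agree on ShipDate, ShipID; apply ShipDate, ShipID→Carrier and equate their Carrier entries.
No row becomes fully distinguished — the join is lossy.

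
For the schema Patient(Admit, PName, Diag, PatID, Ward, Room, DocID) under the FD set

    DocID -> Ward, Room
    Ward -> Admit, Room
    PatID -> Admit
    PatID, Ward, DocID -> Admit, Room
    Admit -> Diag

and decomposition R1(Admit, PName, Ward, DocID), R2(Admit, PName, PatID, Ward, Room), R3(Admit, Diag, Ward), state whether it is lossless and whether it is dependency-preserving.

Lossless test (chase): Rows 1 and 2 agree on Ward; apply Ward→Admit, Room and equate their Admit, Room entries. Rows 1 and 3 agree on Ward; apply Ward→Admit, Room and equate their Admit, Room entries. Rows 1 and 2 agree on Admit; apply Admit→Diag and equate their Diag entries. Rows 1 and 3 agree on Admit; apply Admit→Diag and equate their Diag entries. No row becomes fully distinguished — the join is lossy.
Dependency preservation: DocID → Ward, Room; PatID, Ward, DocID → Admit, Room are not contained in any single fragment, but the restricted closure of each left-hand side across the fragments still reaches the right-hand side; the remaining FDs each lie inside some fragment. All dependencies are preserved.

lossy but dependency-preserving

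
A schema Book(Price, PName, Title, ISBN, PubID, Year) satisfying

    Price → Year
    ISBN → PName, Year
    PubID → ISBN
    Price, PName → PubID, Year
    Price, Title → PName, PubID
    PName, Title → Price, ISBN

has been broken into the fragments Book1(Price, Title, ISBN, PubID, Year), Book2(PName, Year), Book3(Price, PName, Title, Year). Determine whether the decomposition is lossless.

Yes

Chase test. Columns are Price, PName, Title, ISBN, PubID, Year; row i has aⱼ where attribute j ∈ Booki, else bᵢⱼ.
Initial tableau (one row per fragment):
  row 1: a1 b12 a3 a4 a5 a6
  row 2: b21 a2 b23 b24 b25 a6
  row 3: a1 a2 a3 b34 b35 a6
Rows 1 and 3 agree on Price, Title; apply Price, Title→PName, PubID and equate their PName, PubID entries.
Rows 1 and 3 agree on PName, Title; apply PName, Title→Price, ISBN and equate their Price, ISBN entries.
Row 1 is now all distinguished symbols — the join is lossless.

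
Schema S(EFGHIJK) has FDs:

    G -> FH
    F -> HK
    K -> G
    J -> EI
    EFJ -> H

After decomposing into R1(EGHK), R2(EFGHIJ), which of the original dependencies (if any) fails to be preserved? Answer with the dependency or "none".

G → FH lies within R2.
F → HK: restricted closure across fragments reaches HK.
K → G lies within R1.
J → EI lies within R2.
EFJ → H lies within R2.
Every dependency is enforceable on the fragments, so the decomposition is dependency-preserving.

none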